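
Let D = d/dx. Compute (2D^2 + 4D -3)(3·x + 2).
6 - 9 x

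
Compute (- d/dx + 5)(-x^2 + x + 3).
- 5 x^{2} + 7 x + 14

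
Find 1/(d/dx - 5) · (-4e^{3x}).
2 e^{3 x}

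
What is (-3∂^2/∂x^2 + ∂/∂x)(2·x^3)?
6 x \left(x - 6\right)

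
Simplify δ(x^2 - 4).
\frac{\delta(x - 2) + \delta(x + 2)}{4}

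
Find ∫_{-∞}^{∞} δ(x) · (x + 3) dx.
3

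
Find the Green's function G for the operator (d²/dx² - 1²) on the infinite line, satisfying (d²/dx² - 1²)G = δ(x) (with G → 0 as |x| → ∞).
-\frac{e^{-|x|}}{2}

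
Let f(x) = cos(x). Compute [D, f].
- \sin{\left(x \right)}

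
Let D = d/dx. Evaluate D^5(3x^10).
90720 x^{5}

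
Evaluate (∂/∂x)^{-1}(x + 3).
\frac{x^{2}}{2} + 3 x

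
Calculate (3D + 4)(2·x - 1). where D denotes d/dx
8 x + 2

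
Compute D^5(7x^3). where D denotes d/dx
0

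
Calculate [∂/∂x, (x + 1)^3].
3 \left(x + 1\right)^{2}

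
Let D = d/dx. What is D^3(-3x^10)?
- 2160 x^{7}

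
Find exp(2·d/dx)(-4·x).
- 4 x - 8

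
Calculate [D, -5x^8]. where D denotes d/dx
- 40 x^{7}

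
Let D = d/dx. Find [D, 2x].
2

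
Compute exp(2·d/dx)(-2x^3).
- 2 x^{3} - 12 x^{2} - 24 x - 16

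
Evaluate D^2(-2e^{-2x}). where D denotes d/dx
- 8 e^{- 2 x}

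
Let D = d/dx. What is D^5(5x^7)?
12600 x^{2}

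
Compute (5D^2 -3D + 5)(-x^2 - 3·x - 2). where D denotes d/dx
- 5 x^{2} - 9 x - 11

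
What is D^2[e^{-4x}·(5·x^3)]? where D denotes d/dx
10 x \left(8 x^{2} - 12 x + 3\right) e^{- 4 x}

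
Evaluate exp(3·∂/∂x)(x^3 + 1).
x^{3} + 9 x^{2} + 27 x + 28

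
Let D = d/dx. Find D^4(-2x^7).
- 1680 x^{3}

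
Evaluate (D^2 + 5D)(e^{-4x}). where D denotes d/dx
- 4 e^{- 4 x}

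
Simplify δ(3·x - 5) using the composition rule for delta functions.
\frac{\delta(x - 5/3)}{3}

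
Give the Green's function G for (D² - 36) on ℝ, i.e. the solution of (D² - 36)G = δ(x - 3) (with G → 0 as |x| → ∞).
-\frac{e^{-6|x - 3|}}{12}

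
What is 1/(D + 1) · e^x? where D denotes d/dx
\frac{e^{x}}{2}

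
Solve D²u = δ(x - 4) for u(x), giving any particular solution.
\frac{|x - 4|}{2}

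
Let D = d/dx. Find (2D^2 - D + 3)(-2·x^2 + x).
- 6 x^{2} + 7 x - 9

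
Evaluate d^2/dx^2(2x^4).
24 x^{2}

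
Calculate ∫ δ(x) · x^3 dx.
0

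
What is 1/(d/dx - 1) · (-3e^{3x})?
- \frac{3 e^{3 x}}{2}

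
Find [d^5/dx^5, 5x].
25\frac{d^{4}}{dx^{4}}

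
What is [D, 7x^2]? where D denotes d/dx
14 x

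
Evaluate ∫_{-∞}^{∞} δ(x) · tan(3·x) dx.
0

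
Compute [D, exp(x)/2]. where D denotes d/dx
\frac{e^{x}}{2}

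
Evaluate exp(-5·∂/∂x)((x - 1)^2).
x^{2} - 12 x + 36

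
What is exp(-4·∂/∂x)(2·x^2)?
2 x^{2} - 16 x + 32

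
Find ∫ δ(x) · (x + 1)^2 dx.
1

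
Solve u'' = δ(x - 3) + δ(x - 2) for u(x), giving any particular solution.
\frac{|x - 3|}{2} + \frac{|x - 2|}{2}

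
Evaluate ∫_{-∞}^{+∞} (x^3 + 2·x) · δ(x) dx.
0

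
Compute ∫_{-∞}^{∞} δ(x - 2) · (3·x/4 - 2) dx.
- \frac{1}{2}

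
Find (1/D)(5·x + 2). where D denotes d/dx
\frac{5 x^{2}}{2} + 2 x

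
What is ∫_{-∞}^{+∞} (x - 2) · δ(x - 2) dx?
0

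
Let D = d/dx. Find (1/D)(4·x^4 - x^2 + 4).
\frac{4 x^{5}}{5} - \frac{x^{3}}{3} + 4 x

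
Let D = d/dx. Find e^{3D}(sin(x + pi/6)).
\sin{\left(x + \frac{\pi}{6} + 3 \right)}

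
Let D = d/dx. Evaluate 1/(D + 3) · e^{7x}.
\frac{e^{7 x}}{10}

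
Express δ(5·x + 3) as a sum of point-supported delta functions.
\frac{\delta(x + 3/5)}{5}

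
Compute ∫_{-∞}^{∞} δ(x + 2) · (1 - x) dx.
3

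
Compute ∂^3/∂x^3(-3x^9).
- 1512 x^{6}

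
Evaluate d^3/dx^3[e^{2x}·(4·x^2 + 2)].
32 \left(x^{2} + 3 x + 2\right) e^{2 x}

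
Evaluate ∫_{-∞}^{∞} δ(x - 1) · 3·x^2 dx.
3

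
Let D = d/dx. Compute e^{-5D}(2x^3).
2 x^{3} - 30 x^{2} + 150 x - 250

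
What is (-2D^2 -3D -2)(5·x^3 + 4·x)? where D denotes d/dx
- 10 x^{3} - 45 x^{2} - 68 x - 12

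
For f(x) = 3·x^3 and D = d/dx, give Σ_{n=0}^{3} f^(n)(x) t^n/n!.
3 t^{3} + 9 t^{2} x + 9 t x^{2} + 3 x^{3}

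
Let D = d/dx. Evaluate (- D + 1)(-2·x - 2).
- 2 x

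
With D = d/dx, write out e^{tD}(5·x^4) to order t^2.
5 x^{2} \left(6 t^{2} + 4 t x + x^{2}\right)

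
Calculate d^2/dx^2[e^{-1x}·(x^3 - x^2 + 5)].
\left(x^{3} - 7 x^{2} + 10 x + 3\right) e^{- x}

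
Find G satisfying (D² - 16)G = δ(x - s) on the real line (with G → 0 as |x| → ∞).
-\frac{e^{-4|x-s|}}{8}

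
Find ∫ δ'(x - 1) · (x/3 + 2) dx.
- \frac{1}{3}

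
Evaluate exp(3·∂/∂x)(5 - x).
2 - x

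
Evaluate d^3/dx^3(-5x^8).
- 1680 x^{5}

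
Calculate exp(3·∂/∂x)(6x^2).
6 x^{2} + 36 x + 54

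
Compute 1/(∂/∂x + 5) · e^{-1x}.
\frac{e^{- x}}{4}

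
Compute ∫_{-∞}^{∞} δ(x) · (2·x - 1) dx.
-1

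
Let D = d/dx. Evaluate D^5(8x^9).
120960 x^{4}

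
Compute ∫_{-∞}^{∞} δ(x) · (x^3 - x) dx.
0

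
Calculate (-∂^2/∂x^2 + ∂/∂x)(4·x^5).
20 x^{3} \left(x - 4\right)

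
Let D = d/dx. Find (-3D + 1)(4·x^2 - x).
4 x^{2} - 25 x + 3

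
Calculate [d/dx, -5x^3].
- 15 x^{2}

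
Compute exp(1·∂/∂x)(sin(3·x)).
\sin{\left(3 x + 3 \right)}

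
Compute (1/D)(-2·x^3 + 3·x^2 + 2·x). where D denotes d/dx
- \frac{x^{4}}{2} + x^{3} + x^{2}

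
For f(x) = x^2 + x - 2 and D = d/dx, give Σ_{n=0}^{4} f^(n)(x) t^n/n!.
t^{2} + t \left(2 x + 1\right) + x^{2} + x - 2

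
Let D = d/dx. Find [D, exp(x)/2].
\frac{e^{x}}{2}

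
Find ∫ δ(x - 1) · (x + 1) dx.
2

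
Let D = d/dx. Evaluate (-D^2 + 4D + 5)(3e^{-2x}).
- 21 e^{- 2 x}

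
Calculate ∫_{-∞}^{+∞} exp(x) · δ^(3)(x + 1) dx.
- \frac{1}{e}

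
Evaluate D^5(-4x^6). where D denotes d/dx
- 2880 x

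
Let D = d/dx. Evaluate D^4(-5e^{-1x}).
- 5 e^{- x}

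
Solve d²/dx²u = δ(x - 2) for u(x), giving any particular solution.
\frac{|x - 2|}{2}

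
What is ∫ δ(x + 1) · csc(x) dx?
- \csc{\left(1 \right)}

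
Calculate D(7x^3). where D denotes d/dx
21 x^{2}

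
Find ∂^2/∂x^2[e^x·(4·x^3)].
4 x \left(x^{2} + 6 x + 6\right) e^{x}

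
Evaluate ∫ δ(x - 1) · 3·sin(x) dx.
3 \sin{\left(1 \right)}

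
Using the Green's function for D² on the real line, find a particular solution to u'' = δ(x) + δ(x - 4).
\frac{|x|}{2} + \frac{|x - 4|}{2}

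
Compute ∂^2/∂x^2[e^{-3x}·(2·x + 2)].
6 \left(3 x + 1\right) e^{- 3 x}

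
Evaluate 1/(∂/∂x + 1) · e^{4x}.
\frac{e^{4 x}}{5}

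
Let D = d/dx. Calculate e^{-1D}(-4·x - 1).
3 - 4 x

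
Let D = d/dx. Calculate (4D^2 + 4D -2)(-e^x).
- 6 e^{x}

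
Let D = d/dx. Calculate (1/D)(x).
\frac{x^{2}}{2}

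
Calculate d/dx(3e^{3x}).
9 e^{3 x}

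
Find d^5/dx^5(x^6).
720 x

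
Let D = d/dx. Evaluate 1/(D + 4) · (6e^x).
\frac{6 e^{x}}{5}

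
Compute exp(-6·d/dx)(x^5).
x^{5} - 30 x^{4} + 360 x^{3} - 2160 x^{2} + 6480 x - 7776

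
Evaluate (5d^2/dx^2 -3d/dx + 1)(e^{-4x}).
93 e^{- 4 x}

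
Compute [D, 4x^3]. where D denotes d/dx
12 x^{2}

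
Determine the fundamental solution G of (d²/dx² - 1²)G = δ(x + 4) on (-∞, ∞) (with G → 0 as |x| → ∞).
-\frac{e^{-|x + 4|}}{2}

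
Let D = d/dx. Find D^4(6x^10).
30240 x^{6}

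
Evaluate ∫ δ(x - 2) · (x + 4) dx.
6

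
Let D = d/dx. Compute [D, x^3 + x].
3 x^{2} + 1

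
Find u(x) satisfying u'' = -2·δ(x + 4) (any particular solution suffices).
-|x + 4|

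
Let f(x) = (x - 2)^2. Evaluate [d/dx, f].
2 x - 4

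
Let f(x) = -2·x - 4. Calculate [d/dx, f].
-2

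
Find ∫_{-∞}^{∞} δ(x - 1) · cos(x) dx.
\cos{\left(1 \right)}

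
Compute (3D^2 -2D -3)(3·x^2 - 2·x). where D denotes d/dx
- 9 x^{2} - 6 x + 22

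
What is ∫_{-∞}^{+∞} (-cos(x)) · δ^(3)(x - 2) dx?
\sin{\left(2 \right)}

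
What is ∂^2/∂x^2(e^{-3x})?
9 e^{- 3 x}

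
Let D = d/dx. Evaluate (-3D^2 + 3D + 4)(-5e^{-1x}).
10 e^{- x}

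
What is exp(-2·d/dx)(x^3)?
x^{3} - 6 x^{2} + 12 x - 8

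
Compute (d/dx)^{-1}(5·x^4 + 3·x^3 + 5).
x^{5} + \frac{3 x^{4}}{4} + 5 x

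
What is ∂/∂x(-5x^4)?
- 20 x^{3}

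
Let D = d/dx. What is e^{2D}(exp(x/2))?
e^{\frac{x}{2} + 1}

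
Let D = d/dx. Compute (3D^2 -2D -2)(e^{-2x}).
14 e^{- 2 x}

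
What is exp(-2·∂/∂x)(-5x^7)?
- 5 x^{7} + 70 x^{6} - 420 x^{5} + 1400 x^{4} - 2800 x^{3} + 3360 x^{2} - 2240 x + 640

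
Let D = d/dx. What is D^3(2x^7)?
420 x^{4}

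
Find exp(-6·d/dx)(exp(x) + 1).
e^{x - 6} + 1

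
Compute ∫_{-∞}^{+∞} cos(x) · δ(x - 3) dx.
\cos{\left(3 \right)}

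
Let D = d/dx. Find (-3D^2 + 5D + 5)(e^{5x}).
- 45 e^{5 x}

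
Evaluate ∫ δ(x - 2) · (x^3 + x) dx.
10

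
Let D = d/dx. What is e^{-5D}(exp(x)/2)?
\frac{e^{x - 5}}{2}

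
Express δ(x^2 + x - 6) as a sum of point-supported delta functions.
\frac{\delta(x + 3) + \delta(x - 2)}{5}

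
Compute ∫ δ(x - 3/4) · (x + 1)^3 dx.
\frac{343}{64}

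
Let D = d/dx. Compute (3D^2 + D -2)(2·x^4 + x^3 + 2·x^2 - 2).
- 4 x^{4} + 6 x^{3} + 71 x^{2} + 22 x + 16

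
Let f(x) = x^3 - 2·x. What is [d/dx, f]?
3 x^{2} - 2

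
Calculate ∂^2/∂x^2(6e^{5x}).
150 e^{5 x}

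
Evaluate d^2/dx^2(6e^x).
6 e^{x}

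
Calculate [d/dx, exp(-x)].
- e^{- x}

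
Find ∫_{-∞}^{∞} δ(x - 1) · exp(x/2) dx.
e^{\frac{1}{2}}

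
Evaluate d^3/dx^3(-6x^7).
- 1260 x^{4}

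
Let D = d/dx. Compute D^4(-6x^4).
-144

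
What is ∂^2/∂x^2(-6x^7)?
- 252 x^{5}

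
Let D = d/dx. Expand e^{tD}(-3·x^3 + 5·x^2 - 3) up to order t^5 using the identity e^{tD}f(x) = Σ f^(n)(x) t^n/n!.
- 3 t^{3} - t^{2} \left(9 x - 5\right) - t x \left(9 x - 10\right) - 3 x^{3} + 5 x^{2} - 3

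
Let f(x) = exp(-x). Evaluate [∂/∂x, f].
- e^{- x}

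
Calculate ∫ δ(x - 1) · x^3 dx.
1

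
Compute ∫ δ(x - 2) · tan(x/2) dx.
\tan{\left(1 \right)}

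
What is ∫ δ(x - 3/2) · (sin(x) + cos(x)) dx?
\sqrt{2} \sin{\left(\frac{\pi}{4} + \frac{3}{2} \right)}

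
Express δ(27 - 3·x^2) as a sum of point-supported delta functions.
\frac{\delta(x - 3) + \delta(x + 3)}{18}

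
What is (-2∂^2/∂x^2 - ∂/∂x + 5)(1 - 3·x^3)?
- 15 x^{3} + 9 x^{2} + 36 x + 5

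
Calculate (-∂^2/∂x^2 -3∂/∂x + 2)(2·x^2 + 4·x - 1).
4 x^{2} - 4 x - 18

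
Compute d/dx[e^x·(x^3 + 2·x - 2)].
x \left(x^{2} + 3 x + 2\right) e^{x}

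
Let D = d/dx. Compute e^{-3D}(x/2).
\frac{x}{2} - \frac{3}{2}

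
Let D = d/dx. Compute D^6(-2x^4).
0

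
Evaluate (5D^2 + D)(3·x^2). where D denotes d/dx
6 x + 30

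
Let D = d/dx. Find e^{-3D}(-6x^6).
- 6 x^{6} + 108 x^{5} - 810 x^{4} + 3240 x^{3} - 7290 x^{2} + 8748 x - 4374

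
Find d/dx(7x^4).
28 x^{3}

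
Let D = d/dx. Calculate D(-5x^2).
- 10 x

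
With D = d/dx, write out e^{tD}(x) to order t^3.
t + x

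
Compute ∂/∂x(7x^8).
56 x^{7}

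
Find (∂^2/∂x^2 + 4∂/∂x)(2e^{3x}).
42 e^{3 x}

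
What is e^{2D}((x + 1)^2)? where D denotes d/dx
x^{2} + 6 x + 9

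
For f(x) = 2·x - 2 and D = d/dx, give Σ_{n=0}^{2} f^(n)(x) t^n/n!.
2 t + 2 x - 2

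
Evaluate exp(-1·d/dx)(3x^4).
3 x^{4} - 12 x^{3} + 18 x^{2} - 12 x + 3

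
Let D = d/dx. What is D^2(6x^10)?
540 x^{8}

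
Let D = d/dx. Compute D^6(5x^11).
1663200 x^{5}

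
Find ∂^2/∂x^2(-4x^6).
- 120 x^{4}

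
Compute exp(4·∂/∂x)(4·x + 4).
4 x + 20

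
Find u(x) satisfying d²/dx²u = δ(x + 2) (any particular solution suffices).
\frac{|x + 2|}{2}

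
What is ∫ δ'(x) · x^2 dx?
0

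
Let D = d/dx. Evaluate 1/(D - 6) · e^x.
- \frac{e^{x}}{5}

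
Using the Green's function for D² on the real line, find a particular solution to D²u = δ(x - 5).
\frac{|x - 5|}{2}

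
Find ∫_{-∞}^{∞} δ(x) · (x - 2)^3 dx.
-8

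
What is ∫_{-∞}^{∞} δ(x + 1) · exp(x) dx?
e^{-1}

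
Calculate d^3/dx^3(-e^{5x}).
- 125 e^{5 x}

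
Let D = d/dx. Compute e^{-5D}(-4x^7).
- 4 x^{7} + 140 x^{6} - 2100 x^{5} + 17500 x^{4} - 87500 x^{3} + 262500 x^{2} - 437500 x + 312500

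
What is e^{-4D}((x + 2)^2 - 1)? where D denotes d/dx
x^{2} - 4 x + 3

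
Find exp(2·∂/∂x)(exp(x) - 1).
e^{x + 2} - 1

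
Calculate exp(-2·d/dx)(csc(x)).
\csc{\left(x - 2 \right)}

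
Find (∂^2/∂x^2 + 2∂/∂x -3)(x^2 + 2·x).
- 3 x^{2} - 2 x + 6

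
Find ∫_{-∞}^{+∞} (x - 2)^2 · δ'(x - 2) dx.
0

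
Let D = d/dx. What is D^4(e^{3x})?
81 e^{3 x}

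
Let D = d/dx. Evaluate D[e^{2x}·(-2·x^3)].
x^{2} \left(- 4 x - 6\right) e^{2 x}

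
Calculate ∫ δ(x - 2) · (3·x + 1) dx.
7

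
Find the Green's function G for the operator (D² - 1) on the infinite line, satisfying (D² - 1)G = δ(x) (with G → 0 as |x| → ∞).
-\frac{e^{-|x|}}{2}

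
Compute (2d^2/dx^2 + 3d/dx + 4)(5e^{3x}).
155 e^{3 x}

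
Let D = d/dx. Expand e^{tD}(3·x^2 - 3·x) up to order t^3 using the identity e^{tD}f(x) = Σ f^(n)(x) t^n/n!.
3 t^{2} + 3 t \left(2 x - 1\right) + 3 x^{2} - 3 x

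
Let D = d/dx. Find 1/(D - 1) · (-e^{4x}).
- \frac{e^{4 x}}{3}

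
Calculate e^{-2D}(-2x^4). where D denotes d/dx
- 2 x^{4} + 16 x^{3} - 48 x^{2} + 64 x - 32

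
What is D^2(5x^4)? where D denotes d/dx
60 x^{2}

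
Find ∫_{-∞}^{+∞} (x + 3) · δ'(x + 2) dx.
-1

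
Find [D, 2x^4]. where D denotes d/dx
8 x^{3}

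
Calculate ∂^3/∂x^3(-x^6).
- 120 x^{3}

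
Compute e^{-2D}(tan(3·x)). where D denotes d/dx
\tan{\left(3 x - 6 \right)}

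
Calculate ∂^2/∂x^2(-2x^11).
- 220 x^{9}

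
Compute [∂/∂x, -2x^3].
- 6 x^{2}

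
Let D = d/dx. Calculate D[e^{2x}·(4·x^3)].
x^{2} \left(8 x + 12\right) e^{2 x}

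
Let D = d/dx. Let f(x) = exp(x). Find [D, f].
e^{x}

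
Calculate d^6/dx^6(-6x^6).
-4320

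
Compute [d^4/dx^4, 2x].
8\frac{d^{3}}{dx^{3}}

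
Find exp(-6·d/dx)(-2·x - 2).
10 - 2 x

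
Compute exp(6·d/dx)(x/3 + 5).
\frac{x}{3} + 7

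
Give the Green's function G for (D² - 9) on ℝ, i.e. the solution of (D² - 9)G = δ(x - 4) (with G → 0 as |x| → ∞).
-\frac{e^{-3|x - 4|}}{6}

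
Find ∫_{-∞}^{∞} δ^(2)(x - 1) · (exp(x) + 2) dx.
e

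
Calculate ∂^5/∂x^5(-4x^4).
0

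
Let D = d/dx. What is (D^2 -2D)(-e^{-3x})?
- 15 e^{- 3 x}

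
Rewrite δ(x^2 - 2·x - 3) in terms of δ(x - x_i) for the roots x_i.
\frac{\delta(x - 3) + \delta(x + 1)}{4}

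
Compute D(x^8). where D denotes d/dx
8 x^{7}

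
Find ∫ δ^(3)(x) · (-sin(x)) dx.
-1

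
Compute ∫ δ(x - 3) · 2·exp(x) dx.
2 e^{3}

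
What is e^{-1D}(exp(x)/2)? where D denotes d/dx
\frac{e^{x - 1}}{2}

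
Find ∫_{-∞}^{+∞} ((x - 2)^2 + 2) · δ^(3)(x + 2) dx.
0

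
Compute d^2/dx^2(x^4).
12 x^{2}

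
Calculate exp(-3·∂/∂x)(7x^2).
7 x^{2} - 42 x + 63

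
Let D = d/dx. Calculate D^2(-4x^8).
- 224 x^{6}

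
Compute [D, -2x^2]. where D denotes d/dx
- 4 x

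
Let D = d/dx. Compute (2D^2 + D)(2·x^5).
10 x^{3} \left(x + 8\right)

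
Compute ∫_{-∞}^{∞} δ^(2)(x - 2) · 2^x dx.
4 \log{\left(2 \right)}^{2}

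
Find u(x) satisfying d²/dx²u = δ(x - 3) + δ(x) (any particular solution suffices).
\frac{|x - 3|}{2} + \frac{|x|}{2}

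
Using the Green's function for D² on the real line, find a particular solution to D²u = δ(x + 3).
\frac{|x + 3|}{2}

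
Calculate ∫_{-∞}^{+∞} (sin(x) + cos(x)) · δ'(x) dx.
-1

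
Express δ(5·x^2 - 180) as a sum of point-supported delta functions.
\frac{\delta(x - 6) + \delta(x + 6)}{60}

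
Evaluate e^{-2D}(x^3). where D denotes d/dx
x^{3} - 6 x^{2} + 12 x - 8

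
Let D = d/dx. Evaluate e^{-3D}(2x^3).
2 x^{3} - 18 x^{2} + 54 x - 54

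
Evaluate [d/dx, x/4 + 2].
\frac{1}{4}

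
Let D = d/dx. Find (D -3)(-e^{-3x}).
6 e^{- 3 x}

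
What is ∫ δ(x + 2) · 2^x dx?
\frac{1}{4}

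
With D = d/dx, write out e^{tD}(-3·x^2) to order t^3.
- 3 t^{2} - 6 t x - 3 x^{2}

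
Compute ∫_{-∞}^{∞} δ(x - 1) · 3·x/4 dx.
\frac{3}{4}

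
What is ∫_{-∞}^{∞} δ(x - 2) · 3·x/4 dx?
\frac{3}{2}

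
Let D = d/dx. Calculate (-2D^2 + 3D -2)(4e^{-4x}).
- 184 e^{- 4 x}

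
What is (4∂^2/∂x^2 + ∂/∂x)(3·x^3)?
9 x \left(x + 8\right)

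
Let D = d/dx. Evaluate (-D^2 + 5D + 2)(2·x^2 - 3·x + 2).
4 x^{2} + 14 x - 15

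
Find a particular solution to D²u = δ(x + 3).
\frac{|x + 3|}{2}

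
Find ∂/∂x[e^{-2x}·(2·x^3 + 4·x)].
2 \left(- 2 x^{3} + 3 x^{2} - 4 x + 2\right) e^{- 2 x}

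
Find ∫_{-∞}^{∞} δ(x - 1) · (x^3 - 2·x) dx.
-1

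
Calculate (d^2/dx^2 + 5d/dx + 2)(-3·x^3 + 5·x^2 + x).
- 6 x^{3} - 35 x^{2} + 34 x + 15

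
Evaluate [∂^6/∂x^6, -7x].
-42\frac{d^{5}}{dx^{5}}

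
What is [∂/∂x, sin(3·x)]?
3 \cos{\left(3 x \right)}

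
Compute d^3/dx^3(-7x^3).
-42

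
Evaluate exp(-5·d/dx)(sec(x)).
\sec{\left(x - 5 \right)}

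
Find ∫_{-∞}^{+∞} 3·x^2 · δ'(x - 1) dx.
-6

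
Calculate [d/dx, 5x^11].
55 x^{10}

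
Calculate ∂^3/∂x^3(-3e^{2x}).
- 24 e^{2 x}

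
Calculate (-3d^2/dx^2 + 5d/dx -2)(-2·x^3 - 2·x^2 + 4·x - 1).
4 x^{3} - 26 x^{2} + 8 x + 34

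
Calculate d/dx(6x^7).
42 x^{6}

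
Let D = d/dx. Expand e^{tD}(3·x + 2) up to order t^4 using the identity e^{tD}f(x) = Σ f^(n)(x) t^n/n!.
3 t + 3 x + 2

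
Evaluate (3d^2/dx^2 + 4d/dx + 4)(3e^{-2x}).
24 e^{- 2 x}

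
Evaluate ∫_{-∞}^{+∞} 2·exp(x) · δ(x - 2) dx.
2 e^{2}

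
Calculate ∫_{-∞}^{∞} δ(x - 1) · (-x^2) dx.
-1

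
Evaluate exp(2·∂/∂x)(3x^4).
3 x^{4} + 24 x^{3} + 72 x^{2} + 96 x + 48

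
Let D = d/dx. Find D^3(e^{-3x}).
- 27 e^{- 3 x}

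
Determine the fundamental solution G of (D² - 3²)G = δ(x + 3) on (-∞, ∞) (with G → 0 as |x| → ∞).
-\frac{e^{-3|x + 3|}}{6}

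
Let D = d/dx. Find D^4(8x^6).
2880 x^{2}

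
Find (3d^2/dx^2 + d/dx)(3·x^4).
12 x^{2} \left(x + 9\right)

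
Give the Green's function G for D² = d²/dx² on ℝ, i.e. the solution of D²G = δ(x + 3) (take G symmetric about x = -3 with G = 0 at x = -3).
\frac{|x + 3|}{2}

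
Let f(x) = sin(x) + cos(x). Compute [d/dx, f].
- \sin{\left(x \right)} + \cos{\left(x \right)}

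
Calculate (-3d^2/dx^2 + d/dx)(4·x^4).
16 x^{2} \left(x - 9\right)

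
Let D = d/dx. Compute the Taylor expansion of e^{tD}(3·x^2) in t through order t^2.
3 t^{2} + 6 t x + 3 x^{2}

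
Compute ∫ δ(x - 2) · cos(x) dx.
\cos{\left(2 \right)}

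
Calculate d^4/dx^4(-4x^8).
- 6720 x^{4}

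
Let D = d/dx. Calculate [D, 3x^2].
6 x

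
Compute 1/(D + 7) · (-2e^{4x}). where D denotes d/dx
- \frac{2 e^{4 x}}{11}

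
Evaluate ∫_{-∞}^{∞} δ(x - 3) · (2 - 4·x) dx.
-10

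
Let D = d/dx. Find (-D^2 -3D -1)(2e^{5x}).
- 82 e^{5 x}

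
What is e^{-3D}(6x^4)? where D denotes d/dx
6 x^{4} - 72 x^{3} + 324 x^{2} - 648 x + 486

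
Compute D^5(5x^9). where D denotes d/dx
75600 x^{4}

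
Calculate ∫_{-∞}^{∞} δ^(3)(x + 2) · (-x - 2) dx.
0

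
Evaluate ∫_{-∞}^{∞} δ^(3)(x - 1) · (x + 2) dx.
0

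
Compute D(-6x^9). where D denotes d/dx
- 54 x^{8}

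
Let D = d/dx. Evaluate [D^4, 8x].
32D^{3}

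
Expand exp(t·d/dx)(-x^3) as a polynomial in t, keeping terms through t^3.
- t^{3} - 3 t^{2} x - 3 t x^{2} - x^{3}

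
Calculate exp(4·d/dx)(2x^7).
2 x^{7} + 56 x^{6} + 672 x^{5} + 4480 x^{4} + 17920 x^{3} + 43008 x^{2} + 57344 x + 32768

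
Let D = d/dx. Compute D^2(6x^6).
180 x^{4}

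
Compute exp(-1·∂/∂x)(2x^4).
2 x^{4} - 8 x^{3} + 12 x^{2} - 8 x + 2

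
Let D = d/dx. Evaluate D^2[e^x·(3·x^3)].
3 x \left(x^{2} + 6 x + 6\right) e^{x}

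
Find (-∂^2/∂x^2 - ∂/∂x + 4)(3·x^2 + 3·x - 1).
12 x^{2} + 6 x - 13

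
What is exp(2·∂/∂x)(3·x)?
3 x + 6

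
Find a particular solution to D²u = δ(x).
\frac{|x|}{2}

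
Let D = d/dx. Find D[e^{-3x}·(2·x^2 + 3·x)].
\left(- 6 x^{2} - 5 x + 3\right) e^{- 3 x}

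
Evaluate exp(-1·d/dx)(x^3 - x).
x \left(x^{2} - 3 x + 2\right)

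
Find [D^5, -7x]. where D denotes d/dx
-35D^{4}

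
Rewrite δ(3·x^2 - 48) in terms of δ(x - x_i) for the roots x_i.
\frac{\delta(x - 4) + \delta(x + 4)}{24}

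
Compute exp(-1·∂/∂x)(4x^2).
4 x^{2} - 8 x + 4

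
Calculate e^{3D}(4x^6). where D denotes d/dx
4 x^{6} + 72 x^{5} + 540 x^{4} + 2160 x^{3} + 4860 x^{2} + 5832 x + 2916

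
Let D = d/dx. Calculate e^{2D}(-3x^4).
- 3 x^{4} - 24 x^{3} - 72 x^{2} - 96 x - 48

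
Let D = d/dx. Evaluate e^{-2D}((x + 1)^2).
x^{2} - 2 x + 1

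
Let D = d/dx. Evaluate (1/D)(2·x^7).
\frac{x^{8}}{4}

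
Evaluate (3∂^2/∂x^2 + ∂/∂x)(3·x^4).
12 x^{2} \left(x + 9\right)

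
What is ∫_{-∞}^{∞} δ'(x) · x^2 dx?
0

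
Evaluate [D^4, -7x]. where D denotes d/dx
-28D^{3}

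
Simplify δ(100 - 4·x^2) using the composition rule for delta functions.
\frac{\delta(x - 5) + \delta(x + 5)}{40}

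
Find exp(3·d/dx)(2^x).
2^{x + 3}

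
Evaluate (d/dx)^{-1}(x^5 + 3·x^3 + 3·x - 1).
\frac{x^{6}}{6} + \frac{3 x^{4}}{4} + \frac{3 x^{2}}{2} - x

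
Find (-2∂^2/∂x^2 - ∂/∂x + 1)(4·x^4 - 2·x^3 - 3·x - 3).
x \left(4 x^{3} - 18 x^{2} - 90 x + 21\right)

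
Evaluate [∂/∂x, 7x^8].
56 x^{7}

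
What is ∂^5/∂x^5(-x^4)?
0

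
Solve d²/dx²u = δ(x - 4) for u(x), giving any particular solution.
\frac{|x - 4|}{2}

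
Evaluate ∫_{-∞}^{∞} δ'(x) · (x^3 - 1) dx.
0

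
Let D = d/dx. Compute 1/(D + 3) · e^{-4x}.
- e^{- 4 x}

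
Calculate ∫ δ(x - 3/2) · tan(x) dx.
\tan{\left(\frac{3}{2} \right)}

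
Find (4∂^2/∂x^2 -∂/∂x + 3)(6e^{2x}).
102 e^{2 x}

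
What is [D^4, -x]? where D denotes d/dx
-4D^{3}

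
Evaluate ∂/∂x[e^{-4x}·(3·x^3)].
x^{2} \left(9 - 12 x\right) e^{- 4 x}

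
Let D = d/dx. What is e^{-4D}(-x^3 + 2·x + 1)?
- x^{3} + 12 x^{2} - 46 x + 57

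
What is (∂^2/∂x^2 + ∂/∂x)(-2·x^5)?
10 x^{3} \left(- x - 4\right)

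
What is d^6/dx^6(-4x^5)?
0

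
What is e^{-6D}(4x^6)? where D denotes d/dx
4 x^{6} - 144 x^{5} + 2160 x^{4} - 17280 x^{3} + 77760 x^{2} - 186624 x + 186624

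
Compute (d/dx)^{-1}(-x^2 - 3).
- \frac{x^{3}}{3} - 3 x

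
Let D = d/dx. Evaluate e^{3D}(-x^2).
- x^{2} - 6 x - 9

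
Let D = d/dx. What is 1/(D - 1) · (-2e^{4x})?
- \frac{2 e^{4 x}}{3}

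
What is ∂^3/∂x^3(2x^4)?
48 x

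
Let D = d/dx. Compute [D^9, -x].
-9D^{8}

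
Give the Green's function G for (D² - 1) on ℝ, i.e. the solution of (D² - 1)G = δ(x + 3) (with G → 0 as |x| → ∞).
-\frac{e^{-|x + 3|}}{2}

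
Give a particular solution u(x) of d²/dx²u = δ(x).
\frac{|x|}{2}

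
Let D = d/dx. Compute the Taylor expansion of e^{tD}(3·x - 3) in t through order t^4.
3 t + 3 x - 3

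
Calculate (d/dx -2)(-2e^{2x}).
0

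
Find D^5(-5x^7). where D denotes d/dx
- 12600 x^{2}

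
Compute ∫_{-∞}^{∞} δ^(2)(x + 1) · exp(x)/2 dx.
\frac{1}{2 e}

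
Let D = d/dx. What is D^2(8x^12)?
1056 x^{10}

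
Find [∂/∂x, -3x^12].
- 36 x^{11}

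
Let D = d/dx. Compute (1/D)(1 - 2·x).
- x^{2} + x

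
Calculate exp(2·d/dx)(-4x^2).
- 4 x^{2} - 16 x - 16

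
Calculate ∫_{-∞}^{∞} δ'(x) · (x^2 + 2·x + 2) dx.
-2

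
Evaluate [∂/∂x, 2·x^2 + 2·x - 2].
4 x + 2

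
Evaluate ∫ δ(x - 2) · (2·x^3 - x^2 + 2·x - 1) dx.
15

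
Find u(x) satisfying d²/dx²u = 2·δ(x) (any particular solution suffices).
|x|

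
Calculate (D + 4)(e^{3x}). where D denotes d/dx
7 e^{3 x}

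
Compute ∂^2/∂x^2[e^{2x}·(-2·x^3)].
- 4 x \left(2 x^{2} + 6 x + 3\right) e^{2 x}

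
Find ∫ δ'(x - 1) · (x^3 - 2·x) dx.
-1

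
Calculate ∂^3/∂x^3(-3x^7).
- 630 x^{4}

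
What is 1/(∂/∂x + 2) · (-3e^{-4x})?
\frac{3 e^{- 4 x}}{2}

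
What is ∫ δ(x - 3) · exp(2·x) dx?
e^{6}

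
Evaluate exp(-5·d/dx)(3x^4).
3 x^{4} - 60 x^{3} + 450 x^{2} - 1500 x + 1875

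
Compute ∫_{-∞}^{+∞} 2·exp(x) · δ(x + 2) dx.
\frac{2}{e^{2}}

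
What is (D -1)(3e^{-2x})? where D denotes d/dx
- 9 e^{- 2 x}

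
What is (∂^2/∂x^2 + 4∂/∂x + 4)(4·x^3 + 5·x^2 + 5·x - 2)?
16 x^{3} + 68 x^{2} + 84 x + 22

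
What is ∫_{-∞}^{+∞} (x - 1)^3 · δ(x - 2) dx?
1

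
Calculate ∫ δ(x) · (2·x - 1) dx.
-1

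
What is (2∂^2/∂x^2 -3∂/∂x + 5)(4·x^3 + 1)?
20 x^{3} - 36 x^{2} + 48 x + 5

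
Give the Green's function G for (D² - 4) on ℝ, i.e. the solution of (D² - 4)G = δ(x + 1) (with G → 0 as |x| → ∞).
-\frac{e^{-2|x + 1|}}{4}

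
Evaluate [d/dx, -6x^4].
- 24 x^{3}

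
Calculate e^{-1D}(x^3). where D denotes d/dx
x^{3} - 3 x^{2} + 3 x - 1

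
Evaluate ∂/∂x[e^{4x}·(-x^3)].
x^{2} \left(- 4 x - 3\right) e^{4 x}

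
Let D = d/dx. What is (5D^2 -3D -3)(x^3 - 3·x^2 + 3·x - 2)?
- 3 x^{3} + 39 x - 33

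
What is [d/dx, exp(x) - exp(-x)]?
2 \cosh{\left(x \right)}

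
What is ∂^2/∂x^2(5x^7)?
210 x^{5}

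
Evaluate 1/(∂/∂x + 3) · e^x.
\frac{e^{x}}{4}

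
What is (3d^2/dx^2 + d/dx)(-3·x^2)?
- 6 x - 18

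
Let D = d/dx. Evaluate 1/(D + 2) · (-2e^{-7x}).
\frac{2 e^{- 7 x}}{5}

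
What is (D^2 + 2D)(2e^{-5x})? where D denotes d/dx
30 e^{- 5 x}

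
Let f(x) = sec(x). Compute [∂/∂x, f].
\tan{\left(x \right)} \sec{\left(x \right)}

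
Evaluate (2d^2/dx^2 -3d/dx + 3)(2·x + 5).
6 x + 9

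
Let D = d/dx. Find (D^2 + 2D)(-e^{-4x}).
- 8 e^{- 4 x}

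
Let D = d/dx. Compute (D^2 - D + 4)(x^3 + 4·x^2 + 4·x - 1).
x \left(4 x^{2} + 13 x + 14\right)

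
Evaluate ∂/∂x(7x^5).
35 x^{4}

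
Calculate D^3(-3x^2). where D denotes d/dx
0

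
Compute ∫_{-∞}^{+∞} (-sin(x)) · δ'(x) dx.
1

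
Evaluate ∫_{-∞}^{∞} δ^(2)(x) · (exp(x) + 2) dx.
1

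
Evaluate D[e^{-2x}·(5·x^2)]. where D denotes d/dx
10 x \left(1 - x\right) e^{- 2 x}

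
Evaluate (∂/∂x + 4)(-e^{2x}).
- 6 e^{2 x}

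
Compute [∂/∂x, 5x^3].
15 x^{2}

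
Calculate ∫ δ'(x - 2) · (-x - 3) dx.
1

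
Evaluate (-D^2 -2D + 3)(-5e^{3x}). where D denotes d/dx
60 e^{3 x}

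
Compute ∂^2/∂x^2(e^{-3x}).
9 e^{- 3 x}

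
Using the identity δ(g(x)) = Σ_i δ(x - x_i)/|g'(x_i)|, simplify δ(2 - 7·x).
\frac{\delta(x - 2/7)}{7}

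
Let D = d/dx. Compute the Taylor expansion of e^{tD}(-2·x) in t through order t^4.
- 2 t - 2 x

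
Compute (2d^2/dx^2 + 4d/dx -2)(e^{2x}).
14 e^{2 x}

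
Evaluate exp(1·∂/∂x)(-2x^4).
- 2 x^{4} - 8 x^{3} - 12 x^{2} - 8 x - 2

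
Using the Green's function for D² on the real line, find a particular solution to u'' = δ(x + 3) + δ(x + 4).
\frac{|x + 3|}{2} + \frac{|x + 4|}{2}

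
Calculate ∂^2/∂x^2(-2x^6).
- 60 x^{4}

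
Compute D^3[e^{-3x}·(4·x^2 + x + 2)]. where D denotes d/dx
9 \left(- 12 x^{2} + 21 x - 11\right) e^{- 3 x}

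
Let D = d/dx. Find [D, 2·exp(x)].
2 e^{x}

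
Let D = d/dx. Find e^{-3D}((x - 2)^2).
x^{2} - 10 x + 25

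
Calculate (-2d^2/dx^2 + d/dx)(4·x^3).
12 x \left(x - 4\right)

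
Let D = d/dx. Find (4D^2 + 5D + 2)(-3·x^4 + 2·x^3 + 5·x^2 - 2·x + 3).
- 6 x^{4} - 56 x^{3} - 104 x^{2} + 94 x + 36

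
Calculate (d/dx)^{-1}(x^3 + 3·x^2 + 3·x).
\frac{x^{4}}{4} + x^{3} + \frac{3 x^{2}}{2}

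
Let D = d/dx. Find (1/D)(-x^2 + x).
- \frac{x^{3}}{3} + \frac{x^{2}}{2}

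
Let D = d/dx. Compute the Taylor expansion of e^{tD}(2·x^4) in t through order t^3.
2 x \left(4 t^{3} + 6 t^{2} x + 4 t x^{2} + x^{3}\right)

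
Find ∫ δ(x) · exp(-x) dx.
1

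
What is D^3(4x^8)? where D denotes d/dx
1344 x^{5}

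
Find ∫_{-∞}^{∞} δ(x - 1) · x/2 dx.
\frac{1}{2}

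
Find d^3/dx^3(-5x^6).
- 600 x^{3}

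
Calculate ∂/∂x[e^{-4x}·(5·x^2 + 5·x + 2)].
\left(- 20 x^{2} - 10 x - 3\right) e^{- 4 x}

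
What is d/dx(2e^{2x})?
4 e^{2 x}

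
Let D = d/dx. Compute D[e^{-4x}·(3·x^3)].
x^{2} \left(9 - 12 x\right) e^{- 4 x}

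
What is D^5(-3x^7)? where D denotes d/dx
- 7560 x^{2}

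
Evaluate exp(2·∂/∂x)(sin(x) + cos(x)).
\sqrt{2} \sin{\left(x + \frac{\pi}{4} + 2 \right)}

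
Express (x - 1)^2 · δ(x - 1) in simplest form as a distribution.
0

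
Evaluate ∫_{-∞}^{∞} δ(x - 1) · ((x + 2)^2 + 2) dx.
11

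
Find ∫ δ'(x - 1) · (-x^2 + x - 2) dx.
1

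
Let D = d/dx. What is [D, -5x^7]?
- 35 x^{6}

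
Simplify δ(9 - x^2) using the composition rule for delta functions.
\frac{\delta(x - 3) + \delta(x + 3)}{6}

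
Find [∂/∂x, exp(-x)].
- e^{- x}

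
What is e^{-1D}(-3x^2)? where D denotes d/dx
- 3 x^{2} + 6 x - 3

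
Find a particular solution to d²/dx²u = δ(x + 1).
\frac{|x + 1|}{2}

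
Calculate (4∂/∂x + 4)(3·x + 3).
12 x + 24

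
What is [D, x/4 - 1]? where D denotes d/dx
\frac{1}{4}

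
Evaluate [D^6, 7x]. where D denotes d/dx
42D^{5}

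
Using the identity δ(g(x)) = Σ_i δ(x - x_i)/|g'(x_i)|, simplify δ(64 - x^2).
\frac{\delta(x - 8) + \delta(x + 8)}{16}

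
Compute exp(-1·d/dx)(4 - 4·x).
8 - 4 x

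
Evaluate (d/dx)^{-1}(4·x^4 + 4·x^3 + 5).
\frac{4 x^{5}}{5} + x^{4} + 5 x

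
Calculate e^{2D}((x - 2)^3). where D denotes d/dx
x^{3}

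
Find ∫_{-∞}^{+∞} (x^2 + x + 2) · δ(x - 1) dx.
4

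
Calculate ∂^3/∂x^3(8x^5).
480 x^{2}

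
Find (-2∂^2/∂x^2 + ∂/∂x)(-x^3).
3 x \left(4 - x\right)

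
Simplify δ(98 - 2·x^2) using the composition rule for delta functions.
\frac{\delta(x - 7) + \delta(x + 7)}{28}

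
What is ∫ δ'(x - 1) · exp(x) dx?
- e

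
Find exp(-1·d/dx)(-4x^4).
- 4 x^{4} + 16 x^{3} - 24 x^{2} + 16 x - 4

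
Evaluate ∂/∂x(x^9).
9 x^{8}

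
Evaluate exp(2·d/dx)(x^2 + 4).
x^{2} + 4 x + 8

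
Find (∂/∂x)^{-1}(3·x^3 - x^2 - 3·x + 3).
\frac{3 x^{4}}{4} - \frac{x^{3}}{3} - \frac{3 x^{2}}{2} + 3 x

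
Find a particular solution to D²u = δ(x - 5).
\frac{|x - 5|}{2}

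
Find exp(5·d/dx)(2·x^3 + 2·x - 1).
2 x^{3} + 30 x^{2} + 152 x + 259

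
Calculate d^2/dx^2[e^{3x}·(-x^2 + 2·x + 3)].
\left(- 9 x^{2} + 6 x + 37\right) e^{3 x}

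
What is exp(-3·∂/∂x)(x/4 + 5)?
\frac{x}{4} + \frac{17}{4}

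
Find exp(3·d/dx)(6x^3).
6 x^{3} + 54 x^{2} + 162 x + 162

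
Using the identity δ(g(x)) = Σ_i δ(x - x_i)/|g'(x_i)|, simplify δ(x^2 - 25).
\frac{\delta(x - 5) + \delta(x + 5)}{10}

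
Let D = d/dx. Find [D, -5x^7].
- 35 x^{6}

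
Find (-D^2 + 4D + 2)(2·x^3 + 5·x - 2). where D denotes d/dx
4 x^{3} + 24 x^{2} - 2 x + 16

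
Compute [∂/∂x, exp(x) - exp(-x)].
2 \cosh{\left(x \right)}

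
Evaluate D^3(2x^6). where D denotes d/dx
240 x^{3}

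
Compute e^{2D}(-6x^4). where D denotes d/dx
- 6 x^{4} - 48 x^{3} - 144 x^{2} - 192 x - 96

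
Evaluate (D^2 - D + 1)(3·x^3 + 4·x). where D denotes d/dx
3 x^{3} - 9 x^{2} + 22 x - 4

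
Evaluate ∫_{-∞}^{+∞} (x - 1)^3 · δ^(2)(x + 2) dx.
-18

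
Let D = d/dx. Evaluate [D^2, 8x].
16D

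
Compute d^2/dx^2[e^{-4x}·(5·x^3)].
10 x \left(8 x^{2} - 12 x + 3\right) e^{- 4 x}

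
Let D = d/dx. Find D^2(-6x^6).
- 180 x^{4}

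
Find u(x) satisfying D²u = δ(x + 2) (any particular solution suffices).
\frac{|x + 2|}{2}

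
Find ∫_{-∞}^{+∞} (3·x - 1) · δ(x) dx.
-1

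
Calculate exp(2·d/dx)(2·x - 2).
2 x + 2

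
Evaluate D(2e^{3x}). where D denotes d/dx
6 e^{3 x}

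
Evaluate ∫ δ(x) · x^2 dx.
0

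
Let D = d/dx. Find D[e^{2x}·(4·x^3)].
x^{2} \left(8 x + 12\right) e^{2 x}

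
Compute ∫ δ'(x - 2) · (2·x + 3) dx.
-2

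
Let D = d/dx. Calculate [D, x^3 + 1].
3 x^{2}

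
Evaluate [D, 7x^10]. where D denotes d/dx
70 x^{9}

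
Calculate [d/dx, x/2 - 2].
\frac{1}{2}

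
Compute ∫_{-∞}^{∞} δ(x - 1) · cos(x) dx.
\cos{\left(1 \right)}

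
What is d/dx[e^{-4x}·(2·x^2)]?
4 x \left(1 - 2 x\right) e^{- 4 x}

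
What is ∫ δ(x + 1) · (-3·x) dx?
3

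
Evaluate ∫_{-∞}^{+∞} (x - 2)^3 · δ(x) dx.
-8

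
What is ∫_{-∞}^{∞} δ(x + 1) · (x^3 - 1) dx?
-2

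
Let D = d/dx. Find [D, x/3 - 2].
\frac{1}{3}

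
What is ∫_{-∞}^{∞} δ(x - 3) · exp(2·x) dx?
e^{6}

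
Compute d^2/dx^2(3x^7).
126 x^{5}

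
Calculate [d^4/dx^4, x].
4\frac{d^{3}}{dx^{3}}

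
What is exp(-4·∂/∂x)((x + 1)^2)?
x^{2} - 6 x + 9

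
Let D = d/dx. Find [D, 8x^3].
24 x^{2}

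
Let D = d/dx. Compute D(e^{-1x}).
- e^{- x}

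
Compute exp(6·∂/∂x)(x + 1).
x + 7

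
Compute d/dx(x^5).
5 x^{4}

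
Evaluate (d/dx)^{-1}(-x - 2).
- \frac{x^{2}}{2} - 2 x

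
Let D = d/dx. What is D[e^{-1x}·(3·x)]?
3 \left(1 - x\right) e^{- x}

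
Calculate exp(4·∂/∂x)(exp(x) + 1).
e^{x + 4} + 1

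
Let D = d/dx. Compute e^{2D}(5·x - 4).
5 x + 6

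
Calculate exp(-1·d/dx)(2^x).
2^{x - 1}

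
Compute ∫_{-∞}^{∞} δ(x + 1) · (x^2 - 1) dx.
0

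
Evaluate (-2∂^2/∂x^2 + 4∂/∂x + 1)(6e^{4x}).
- 90 e^{4 x}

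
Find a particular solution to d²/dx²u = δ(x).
\frac{|x|}{2}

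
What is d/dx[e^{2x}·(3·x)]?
\left(6 x + 3\right) e^{2 x}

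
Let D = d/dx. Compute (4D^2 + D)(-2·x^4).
8 x^{2} \left(- x - 12\right)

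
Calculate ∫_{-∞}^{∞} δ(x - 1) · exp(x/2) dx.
e^{\frac{1}{2}}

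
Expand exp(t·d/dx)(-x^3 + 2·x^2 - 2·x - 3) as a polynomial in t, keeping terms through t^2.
- t^{2} \left(3 x - 2\right) - t \left(3 x^{2} - 4 x + 2\right) - x^{3} + 2 x^{2} - 2 x - 3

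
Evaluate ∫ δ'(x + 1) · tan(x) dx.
- \tan^{2}{\left(1 \right)} - 1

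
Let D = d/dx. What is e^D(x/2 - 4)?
\frac{x}{2} - \frac{7}{2}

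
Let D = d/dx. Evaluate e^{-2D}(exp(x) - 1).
e^{x - 2} - 1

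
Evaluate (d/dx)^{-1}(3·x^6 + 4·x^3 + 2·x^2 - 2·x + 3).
\frac{3 x^{7}}{7} + x^{4} + \frac{2 x^{3}}{3} - x^{2} + 3 x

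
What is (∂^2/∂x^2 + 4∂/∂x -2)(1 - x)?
2 x - 6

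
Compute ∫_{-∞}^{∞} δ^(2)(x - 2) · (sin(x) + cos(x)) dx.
- \sin{\left(2 \right)} - \cos{\left(2 \right)}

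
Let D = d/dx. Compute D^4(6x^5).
720 x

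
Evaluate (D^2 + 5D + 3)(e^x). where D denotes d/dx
9 e^{x}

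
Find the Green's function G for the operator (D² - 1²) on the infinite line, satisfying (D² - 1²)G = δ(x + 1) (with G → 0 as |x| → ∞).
-\frac{e^{-|x + 1|}}{2}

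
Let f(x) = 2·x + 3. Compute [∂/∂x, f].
2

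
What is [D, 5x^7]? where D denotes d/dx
35 x^{6}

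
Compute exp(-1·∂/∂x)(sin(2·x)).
\sin{\left(2 x - 2 \right)}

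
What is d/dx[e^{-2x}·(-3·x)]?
3 \left(2 x - 1\right) e^{- 2 x}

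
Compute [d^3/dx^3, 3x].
9\frac{d^{2}}{dx^{2}}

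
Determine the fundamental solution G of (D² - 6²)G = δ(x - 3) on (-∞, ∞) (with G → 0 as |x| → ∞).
-\frac{e^{-6|x - 3|}}{12}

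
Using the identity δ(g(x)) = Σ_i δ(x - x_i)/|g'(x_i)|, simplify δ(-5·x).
\frac{\delta(x)}{5}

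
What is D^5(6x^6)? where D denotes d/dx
4320 x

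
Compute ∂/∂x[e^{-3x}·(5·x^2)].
5 x \left(2 - 3 x\right) e^{- 3 x}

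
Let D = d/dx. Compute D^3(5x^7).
1050 x^{4}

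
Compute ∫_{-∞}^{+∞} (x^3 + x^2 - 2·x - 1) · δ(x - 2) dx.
7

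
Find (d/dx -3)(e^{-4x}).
- 7 e^{- 4 x}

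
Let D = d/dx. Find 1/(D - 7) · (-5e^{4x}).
\frac{5 e^{4 x}}{3}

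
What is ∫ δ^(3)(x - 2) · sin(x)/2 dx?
\frac{\cos{\left(2 \right)}}{2}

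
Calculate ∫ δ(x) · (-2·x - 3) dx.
-3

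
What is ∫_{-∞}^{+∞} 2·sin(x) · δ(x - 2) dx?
2 \sin{\left(2 \right)}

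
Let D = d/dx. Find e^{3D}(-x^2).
- x^{2} - 6 x - 9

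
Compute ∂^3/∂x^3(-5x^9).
- 2520 x^{6}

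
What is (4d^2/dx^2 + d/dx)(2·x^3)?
6 x \left(x + 8\right)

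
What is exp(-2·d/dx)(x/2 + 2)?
\frac{x}{2} + 1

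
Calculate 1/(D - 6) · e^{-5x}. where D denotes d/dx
- \frac{e^{- 5 x}}{11}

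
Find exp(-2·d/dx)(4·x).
4 x - 8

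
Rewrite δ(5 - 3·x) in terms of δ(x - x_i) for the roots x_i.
\frac{\delta(x - 5/3)}{3}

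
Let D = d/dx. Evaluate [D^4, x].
4D^{3}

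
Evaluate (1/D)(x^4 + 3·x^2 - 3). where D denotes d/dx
\frac{x^{5}}{5} + x^{3} - 3 x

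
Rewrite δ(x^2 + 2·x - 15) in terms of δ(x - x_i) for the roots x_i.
\frac{\delta(x - 3) + \delta(x + 5)}{8}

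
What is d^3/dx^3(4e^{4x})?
256 e^{4 x}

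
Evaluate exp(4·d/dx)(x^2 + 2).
x^{2} + 8 x + 18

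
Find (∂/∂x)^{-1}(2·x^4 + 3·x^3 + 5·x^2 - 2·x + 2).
\frac{2 x^{5}}{5} + \frac{3 x^{4}}{4} + \frac{5 x^{3}}{3} - x^{2} + 2 x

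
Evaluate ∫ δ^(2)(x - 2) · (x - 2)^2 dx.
2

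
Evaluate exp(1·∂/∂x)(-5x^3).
- 5 x^{3} - 15 x^{2} - 15 x - 5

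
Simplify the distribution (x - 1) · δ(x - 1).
0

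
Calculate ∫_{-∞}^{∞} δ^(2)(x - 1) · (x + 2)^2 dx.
2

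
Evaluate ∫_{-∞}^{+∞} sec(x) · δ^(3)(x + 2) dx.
\left(5 + 6 \tan^{2}{\left(2 \right)}\right) \tan{\left(2 \right)} \sec{\left(2 \right)}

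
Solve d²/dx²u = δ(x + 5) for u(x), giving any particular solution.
\frac{|x + 5|}{2}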